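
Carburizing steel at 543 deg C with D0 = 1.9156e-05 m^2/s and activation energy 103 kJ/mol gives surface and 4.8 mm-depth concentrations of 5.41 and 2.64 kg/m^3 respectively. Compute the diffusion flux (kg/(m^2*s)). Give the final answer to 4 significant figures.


Step 1: D = D0 * exp(-Qd/(R*T))
T = 543 + 273.15 = 816.15 K
D = 1.9156e-05 * exp(-103e3 / (8.314 * 816.15)) = 4.89706e-12 m^2/s
Step 2: J = D * (C1 - C2) / dx
J = 4.89706e-12 * (5.41 - 2.64) / 4.8e-03
J = 2.826e-09 kg/(m^2*s)


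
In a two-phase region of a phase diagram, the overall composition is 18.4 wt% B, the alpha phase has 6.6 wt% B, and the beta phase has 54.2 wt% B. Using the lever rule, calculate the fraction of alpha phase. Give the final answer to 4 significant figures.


f_alpha = (C_beta - C0) / (C_beta - C_alpha)
f_alpha = (54.2 - 18.4) / (54.2 - 6.6)
f_alpha = 0.7521


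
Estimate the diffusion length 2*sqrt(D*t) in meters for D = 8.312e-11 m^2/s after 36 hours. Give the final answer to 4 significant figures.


t = 36 hr = 129600 s
Diffusion length = 2*sqrt(D*t)
= 2*sqrt(8.312e-11 * 129600)
= 6.564e-03 m


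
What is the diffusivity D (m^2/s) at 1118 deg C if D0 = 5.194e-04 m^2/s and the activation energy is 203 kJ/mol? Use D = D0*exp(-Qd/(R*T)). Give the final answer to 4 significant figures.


D = D0 * exp(-Qd / (R*T))
T = 1391.15 K
D = 5.194e-04 * exp(-203e3 / (8.314 * 1391.15))
D = 1.239e-11 m^2/s


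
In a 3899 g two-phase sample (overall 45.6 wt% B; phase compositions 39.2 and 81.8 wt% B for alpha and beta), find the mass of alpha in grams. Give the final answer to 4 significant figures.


f_alpha = (C_beta - C0) / (C_beta - C_alpha)
f_alpha = (81.8 - 45.6) / (81.8 - 39.2) = 0.849765
m_alpha = f_alpha * m_total = 0.849765 * 3899 = 3313 g


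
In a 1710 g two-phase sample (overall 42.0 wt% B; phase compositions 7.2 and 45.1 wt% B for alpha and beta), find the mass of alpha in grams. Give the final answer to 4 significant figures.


f_alpha = (C_beta - C0) / (C_beta - C_alpha)
f_alpha = (45.1 - 42.0) / (45.1 - 7.2) = 0.0817942
m_alpha = f_alpha * m_total = 0.0817942 * 1710 = 139.9 g


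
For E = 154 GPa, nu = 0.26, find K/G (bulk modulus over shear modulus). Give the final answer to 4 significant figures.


G = E / (2*(1+nu))
G = 154 / (2*(1+0.26)) = 61.1111 GPa
K = E / (3*(1-2*nu))
K = 154 / (3*(1-2*0.26)) = 106.944 GPa
K/G = 106.944 / 61.1111 = 1.75


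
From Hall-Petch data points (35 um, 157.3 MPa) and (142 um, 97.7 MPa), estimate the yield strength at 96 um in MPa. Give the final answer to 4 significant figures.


sigma_y = sigma0 + k / sqrt(d)
1/sqrt(d1) = 1/sqrt(3.5e-05) = 169.031;  1/sqrt(d2) = 83.9181
k = (sigma1 - sigma2) / (1/sqrt(d1) - 1/sqrt(d2)) = (157.3 - 97.7) / (169.031 - 83.9181) = 0.700248 MPa*m^0.5
sigma0 = sigma1 - k/sqrt(d1) = 157.3 - 0.700248*169.031 = 38.9365 MPa
sigma_y(d3) = 38.9365 + 0.700248 / sqrt(9.6e-05) = 110.4 MPa


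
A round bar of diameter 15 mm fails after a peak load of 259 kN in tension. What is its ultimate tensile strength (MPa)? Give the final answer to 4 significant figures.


A0 = pi*(d/2)^2 = pi*(15/2)^2 = 176.715 mm^2
UTS = F_max / A0 = 259*1000 / 176.715
UTS = 1466 MPa


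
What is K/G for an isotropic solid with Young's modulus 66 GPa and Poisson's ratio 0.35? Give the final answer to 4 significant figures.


G = E / (2*(1+nu))
G = 66 / (2*(1+0.35)) = 24.4444 GPa
K = E / (3*(1-2*nu))
K = 66 / (3*(1-2*0.35)) = 73.3333 GPa
K/G = 73.3333 / 24.4444 = 3


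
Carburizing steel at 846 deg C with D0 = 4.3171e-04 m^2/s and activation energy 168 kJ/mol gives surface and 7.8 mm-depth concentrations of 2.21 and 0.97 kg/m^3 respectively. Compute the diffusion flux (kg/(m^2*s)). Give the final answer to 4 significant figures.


Step 1: D = D0 * exp(-Qd/(R*T))
T = 846 + 273.15 = 1119.15 K
D = 4.3171e-04 * exp(-168e3 / (8.314 * 1119.15)) = 6.21959e-12 m^2/s
Step 2: J = D * (C1 - C2) / dx
J = 6.21959e-12 * (2.21 - 0.97) / 7.8e-03
J = 9.888e-10 kg/(m^2*s)


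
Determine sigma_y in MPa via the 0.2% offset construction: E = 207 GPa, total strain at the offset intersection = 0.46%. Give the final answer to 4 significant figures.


Offset strain = 0.002
Elastic strain at yield = total_strain - offset = 4.6e-03 - 0.002 = 2.6e-03
sigma_y = E * elastic_strain = 207000 * 2.6e-03
sigma_y = 538.2 MPa


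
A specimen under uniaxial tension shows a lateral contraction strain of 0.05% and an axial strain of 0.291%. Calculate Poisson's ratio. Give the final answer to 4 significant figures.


nu = -epsilon_lat / epsilon_axial
Lateral strain is contraction (negative), so using magnitudes:
nu = 0.05 / 0.291
nu = 0.1718


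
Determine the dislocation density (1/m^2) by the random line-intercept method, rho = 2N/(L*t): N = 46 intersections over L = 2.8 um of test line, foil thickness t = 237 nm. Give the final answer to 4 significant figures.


rho = 2N / (L * t)
L = 2.8 um = 2.8e-06 m, t = 237 nm = 2.37e-07 m
rho = 2 * 46 / (2.8e-06 * 2.37e-07)
rho = 1.386e+14 1/m^2


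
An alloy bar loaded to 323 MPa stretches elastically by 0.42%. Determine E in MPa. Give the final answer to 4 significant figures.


E = sigma / epsilon
epsilon = 0.42% = 4.2e-03
E = 323 / 4.2e-03
E = 76900 MPa


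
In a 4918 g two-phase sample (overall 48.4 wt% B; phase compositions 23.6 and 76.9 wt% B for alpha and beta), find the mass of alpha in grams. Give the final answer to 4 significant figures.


f_alpha = (C_beta - C0) / (C_beta - C_alpha)
f_alpha = (76.9 - 48.4) / (76.9 - 23.6) = 0.534709
m_alpha = f_alpha * m_total = 0.534709 * 4918 = 2630 g


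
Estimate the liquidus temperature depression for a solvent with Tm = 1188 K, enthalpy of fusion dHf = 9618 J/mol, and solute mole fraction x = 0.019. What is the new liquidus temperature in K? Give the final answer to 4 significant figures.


dT = R*Tm^2*x / dHf
dT = 8.314 * 1188^2 * 0.019 / 9618
dT = 23.1799 K
T_new = 1188 - 23.1799 = 1165 K


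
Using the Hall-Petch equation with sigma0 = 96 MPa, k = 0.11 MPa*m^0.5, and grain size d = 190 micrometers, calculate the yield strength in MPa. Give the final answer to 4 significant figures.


sigma_y = sigma0 + k / sqrt(d)
d = 190 um = 1.9e-04 m
sigma_y = 96 + 0.11 / sqrt(1.9e-04)
sigma_y = 104 MPa


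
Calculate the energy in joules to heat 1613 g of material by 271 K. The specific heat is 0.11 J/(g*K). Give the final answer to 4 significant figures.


Q = m * cp * dT
Q = 1613 * 0.11 * 271
Q = 48080 J


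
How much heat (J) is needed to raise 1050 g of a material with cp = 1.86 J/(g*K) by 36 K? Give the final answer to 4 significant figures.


Q = m * cp * dT
Q = 1050 * 1.86 * 36
Q = 70310 J


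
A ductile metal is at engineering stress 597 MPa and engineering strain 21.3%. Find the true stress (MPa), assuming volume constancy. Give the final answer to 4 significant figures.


sigma_true = sigma_eng * (1 + epsilon_eng)
sigma_true = 597 * (1 + 0.213)
sigma_true = 724.2 MPa


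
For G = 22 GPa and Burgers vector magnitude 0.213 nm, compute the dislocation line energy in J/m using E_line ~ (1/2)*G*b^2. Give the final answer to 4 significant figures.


E = G*b^2/2
b = 0.213 nm = 2.13e-10 m
G = 22 GPa = 2.2e+10 Pa
E = 0.5 * 2.2e+10 * (2.13e-10)^2
E = 4.991e-10 J/m


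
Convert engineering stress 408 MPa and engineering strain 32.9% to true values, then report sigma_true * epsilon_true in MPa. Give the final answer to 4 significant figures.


sigma_true = sigma_eng * (1 + epsilon_eng)
sigma_true = 408 * (1 + 0.329) = 542.232 MPa
epsilon_true = ln(1 + epsilon_eng)
epsilon_true = ln(1 + 0.329) = 0.284427
sigma_true * epsilon_true = 542.232 * 0.284427 = 154.2 MPa


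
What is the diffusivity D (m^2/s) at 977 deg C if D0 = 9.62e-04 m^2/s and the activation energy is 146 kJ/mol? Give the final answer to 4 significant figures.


D = D0 * exp(-Qd / (R*T))
T = 1250.15 K
D = 9.62e-04 * exp(-146e3 / (8.314 * 1250.15))
D = 7.633e-10 m^2/s


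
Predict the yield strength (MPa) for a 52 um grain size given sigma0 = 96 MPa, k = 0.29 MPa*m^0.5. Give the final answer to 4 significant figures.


sigma_y = sigma0 + k / sqrt(d)
d = 52 um = 5.2e-05 m
sigma_y = 96 + 0.29 / sqrt(5.2e-05)
sigma_y = 136.2 MPa


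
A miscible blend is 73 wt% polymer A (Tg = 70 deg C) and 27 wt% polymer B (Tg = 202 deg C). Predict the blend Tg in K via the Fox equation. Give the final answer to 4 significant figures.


1/Tg = w1/Tg1 + w2/Tg2 (in Kelvin)
Tg1 = 343.15 K, Tg2 = 475.15 K
1/Tg = 0.73/343.15 + 0.27/475.15
Tg = 371 K


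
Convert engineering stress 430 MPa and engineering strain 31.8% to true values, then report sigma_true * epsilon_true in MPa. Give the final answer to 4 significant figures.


sigma_true = sigma_eng * (1 + epsilon_eng)
sigma_true = 430 * (1 + 0.318) = 566.74 MPa
epsilon_true = ln(1 + epsilon_eng)
epsilon_true = ln(1 + 0.318) = 0.276115
sigma_true * epsilon_true = 566.74 * 0.276115 = 156.5 MPa


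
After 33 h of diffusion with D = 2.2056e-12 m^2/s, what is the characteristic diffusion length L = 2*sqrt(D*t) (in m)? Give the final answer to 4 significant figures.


t = 33 hr = 118800 s
Diffusion length = 2*sqrt(D*t)
= 2*sqrt(2.2056e-12 * 118800)
= 1.024e-03 m


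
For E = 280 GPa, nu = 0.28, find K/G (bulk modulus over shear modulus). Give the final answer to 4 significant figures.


G = E / (2*(1+nu))
G = 280 / (2*(1+0.28)) = 109.375 GPa
K = E / (3*(1-2*nu))
K = 280 / (3*(1-2*0.28)) = 212.121 GPa
K/G = 212.121 / 109.375 = 1.939


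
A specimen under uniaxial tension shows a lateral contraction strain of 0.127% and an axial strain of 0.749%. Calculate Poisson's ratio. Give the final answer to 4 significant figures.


nu = -epsilon_lat / epsilon_axial
Lateral strain is contraction (negative), so using magnitudes:
nu = 0.127 / 0.749
nu = 0.1696


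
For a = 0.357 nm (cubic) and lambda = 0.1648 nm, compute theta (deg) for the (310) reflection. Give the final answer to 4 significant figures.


d = a / sqrt(h^2+k^2+l^2)
d = 0.357 / sqrt(10) = 0.112893 nm
lambda = 2*d*sin(theta)  =>  sin(theta) = lambda / (2*d)
sin(theta) = 0.1648 / (2 * 0.112893) = 0.729893
theta = 46.88 deg


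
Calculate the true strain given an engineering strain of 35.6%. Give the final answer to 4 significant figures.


epsilon_true = ln(1 + epsilon_eng)
epsilon_true = ln(1 + 0.356)
epsilon_true = 0.3045


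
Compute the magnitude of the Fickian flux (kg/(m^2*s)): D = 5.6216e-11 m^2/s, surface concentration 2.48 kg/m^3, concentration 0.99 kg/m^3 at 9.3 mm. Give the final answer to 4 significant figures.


J = -D * (dC/dx) = D * (C1 - C2) / dx
J = 5.6216e-11 * (2.48 - 0.99) / 9.3e-03
J = 9.007e-09 kg/(m^2*s)


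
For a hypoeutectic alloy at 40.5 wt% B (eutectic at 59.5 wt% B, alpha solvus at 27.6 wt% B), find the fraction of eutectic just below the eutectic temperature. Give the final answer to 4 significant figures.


f_primary = (C_e - C0) / (C_e - C_alpha_max)
f_primary = (59.5 - 40.5) / (59.5 - 27.6)
f_primary = 0.595611
f_eutectic = 1 - 0.595611 = 0.4044


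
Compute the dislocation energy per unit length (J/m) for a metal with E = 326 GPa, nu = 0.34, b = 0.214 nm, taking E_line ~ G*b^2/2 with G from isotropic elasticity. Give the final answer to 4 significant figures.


Step 1: G = E / (2*(1+nu))
G = 326 / (2*(1+0.34)) = 121.642 GPa = 1.21642e+11 Pa
Step 2: E_line = G*b^2/2
b = 0.214 nm = 2.14e-10 m
E_line = 0.5 * 1.21642e+11 * (2.14e-10)^2 = 2.785e-09 J/m


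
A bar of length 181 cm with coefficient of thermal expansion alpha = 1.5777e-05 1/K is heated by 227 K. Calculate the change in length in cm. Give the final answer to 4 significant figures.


dL = L0 * alpha * dT
dL = 181 * 1.5777e-05 * 227
dL = 0.6482 cm


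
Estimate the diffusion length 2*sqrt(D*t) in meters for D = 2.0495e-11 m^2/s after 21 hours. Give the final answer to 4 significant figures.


t = 21 hr = 75600 s
Diffusion length = 2*sqrt(D*t)
= 2*sqrt(2.0495e-11 * 75600)
= 2.49e-03 m


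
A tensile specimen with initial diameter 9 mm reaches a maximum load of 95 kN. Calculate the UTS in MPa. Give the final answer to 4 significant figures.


A0 = pi*(d/2)^2 = pi*(9/2)^2 = 63.6173 mm^2
UTS = F_max / A0 = 95*1000 / 63.6173
UTS = 1493 MPa


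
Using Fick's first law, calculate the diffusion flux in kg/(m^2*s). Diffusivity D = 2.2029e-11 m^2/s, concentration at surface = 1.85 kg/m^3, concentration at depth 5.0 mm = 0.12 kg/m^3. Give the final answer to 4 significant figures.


J = -D * (dC/dx) = D * (C1 - C2) / dx
J = 2.2029e-11 * (1.85 - 0.12) / 5e-03
J = 7.622e-09 kg/(m^2*s)


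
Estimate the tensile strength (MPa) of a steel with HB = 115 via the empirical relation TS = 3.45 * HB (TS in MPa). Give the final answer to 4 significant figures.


TS (MPa) = 3.45 * HB
TS = 3.45 * 115
TS = 396.8 MPa


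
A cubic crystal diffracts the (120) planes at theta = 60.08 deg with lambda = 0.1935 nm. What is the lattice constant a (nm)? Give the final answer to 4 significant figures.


d = lambda / (2*sin(theta))
d = 0.1935 / (2*sin(60.08 deg))
d = 0.111627 nm
a = d * sqrt(h^2+k^2+l^2) = 0.111627 * sqrt(5)
a = 0.2496 nm


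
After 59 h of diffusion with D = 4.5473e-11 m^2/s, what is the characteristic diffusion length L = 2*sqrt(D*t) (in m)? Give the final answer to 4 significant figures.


t = 59 hr = 212400 s
Diffusion length = 2*sqrt(D*t)
= 2*sqrt(4.5473e-11 * 212400)
= 6.216e-03 m


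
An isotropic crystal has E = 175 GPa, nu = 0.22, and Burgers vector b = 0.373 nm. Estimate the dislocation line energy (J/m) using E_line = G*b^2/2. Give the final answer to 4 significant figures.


Step 1: G = E / (2*(1+nu))
G = 175 / (2*(1+0.22)) = 71.7213 GPa = 7.17213e+10 Pa
Step 2: E_line = G*b^2/2
b = 0.373 nm = 3.73e-10 m
E_line = 0.5 * 7.17213e+10 * (3.73e-10)^2 = 4.989e-09 J/m


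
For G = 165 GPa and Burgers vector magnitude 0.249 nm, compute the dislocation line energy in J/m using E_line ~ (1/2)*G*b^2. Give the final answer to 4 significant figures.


E = G*b^2/2
b = 0.249 nm = 2.49e-10 m
G = 165 GPa = 1.65e+11 Pa
E = 0.5 * 1.65e+11 * (2.49e-10)^2
E = 5.115e-09 J/m


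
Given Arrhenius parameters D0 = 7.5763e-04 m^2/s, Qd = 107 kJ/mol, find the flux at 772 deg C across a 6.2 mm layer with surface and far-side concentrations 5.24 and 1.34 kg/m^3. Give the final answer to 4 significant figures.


Step 1: D = D0 * exp(-Qd/(R*T))
T = 772 + 273.15 = 1045.15 K
D = 7.5763e-04 * exp(-107e3 / (8.314 * 1045.15)) = 3.40098e-09 m^2/s
Step 2: J = D * (C1 - C2) / dx
J = 3.40098e-09 * (5.24 - 1.34) / 6.2e-03
J = 2.139e-06 kg/(m^2*s)


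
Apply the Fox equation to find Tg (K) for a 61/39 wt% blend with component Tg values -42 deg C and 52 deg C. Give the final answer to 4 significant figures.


1/Tg = w1/Tg1 + w2/Tg2 (in Kelvin)
Tg1 = 231.15 K, Tg2 = 325.15 K
1/Tg = 0.61/231.15 + 0.39/325.15
Tg = 260.5 K


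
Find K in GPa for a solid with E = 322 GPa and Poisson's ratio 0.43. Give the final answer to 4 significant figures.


K = E / (3*(1-2*nu))
K = 322 / (3*(1-2*0.43))
K = 766.7 GPa


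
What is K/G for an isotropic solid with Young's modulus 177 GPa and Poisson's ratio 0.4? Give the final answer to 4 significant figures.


G = E / (2*(1+nu))
G = 177 / (2*(1+0.4)) = 63.2143 GPa
K = E / (3*(1-2*nu))
K = 177 / (3*(1-2*0.4)) = 295 GPa
K/G = 295 / 63.2143 = 4.667


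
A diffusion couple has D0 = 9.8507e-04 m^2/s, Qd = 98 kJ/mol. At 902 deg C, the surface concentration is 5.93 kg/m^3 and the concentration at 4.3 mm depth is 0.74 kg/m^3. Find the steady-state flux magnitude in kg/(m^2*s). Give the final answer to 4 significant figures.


Step 1: D = D0 * exp(-Qd/(R*T))
T = 902 + 273.15 = 1175.15 K
D = 9.8507e-04 * exp(-98e3 / (8.314 * 1175.15)) = 4.33785e-08 m^2/s
Step 2: J = D * (C1 - C2) / dx
J = 4.33785e-08 * (5.93 - 0.74) / 4.3e-03
J = 5.236e-05 kg/(m^2*s)


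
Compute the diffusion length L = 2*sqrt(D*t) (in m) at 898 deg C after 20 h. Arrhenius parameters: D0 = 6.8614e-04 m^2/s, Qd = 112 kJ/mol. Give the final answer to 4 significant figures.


Step 1: D = D0 * exp(-Qd/(R*T))
T = 1171.15 K
D = 6.8614e-04 * exp(-112e3 / (8.314 * 1171.15)) = 6.93271e-09 m^2/s
Step 2: L = 2*sqrt(D*t)
t = 20 h = 72000 s
L = 2*sqrt(6.93271e-09 * 72000) = 0.04468 m


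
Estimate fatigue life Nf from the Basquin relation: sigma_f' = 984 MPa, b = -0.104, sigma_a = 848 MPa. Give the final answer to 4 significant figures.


sigma_a = sigma_f' * (2*Nf)^b
2*Nf = (sigma_a / sigma_f')^(1/b)
2*Nf = (848 / 984)^(1/-0.104)
2*Nf = 4.17971
Nf = 2.09 cycles


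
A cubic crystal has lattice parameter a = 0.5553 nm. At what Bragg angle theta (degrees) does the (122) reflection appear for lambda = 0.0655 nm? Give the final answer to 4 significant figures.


d = a / sqrt(h^2+k^2+l^2)
d = 0.5553 / sqrt(9) = 0.1851 nm
lambda = 2*d*sin(theta)  =>  sin(theta) = lambda / (2*d)
sin(theta) = 0.0655 / (2 * 0.1851) = 0.176931
theta = 10.19 deg


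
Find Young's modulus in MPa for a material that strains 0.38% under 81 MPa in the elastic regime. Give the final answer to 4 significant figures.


E = sigma / epsilon
epsilon = 0.38% = 3.8e-03
E = 81 / 3.8e-03
E = 21320 MPa


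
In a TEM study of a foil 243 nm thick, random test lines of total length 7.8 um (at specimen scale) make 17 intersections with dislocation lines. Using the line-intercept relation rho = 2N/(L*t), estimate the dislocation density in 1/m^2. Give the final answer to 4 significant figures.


rho = 2N / (L * t)
L = 7.8 um = 7.8e-06 m, t = 243 nm = 2.43e-07 m
rho = 2 * 17 / (7.8e-06 * 2.43e-07)
rho = 1.794e+13 1/m^2


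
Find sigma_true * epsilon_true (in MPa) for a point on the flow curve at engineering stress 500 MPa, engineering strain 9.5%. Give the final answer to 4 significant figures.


sigma_true = sigma_eng * (1 + epsilon_eng)
sigma_true = 500 * (1 + 0.095) = 547.5 MPa
epsilon_true = ln(1 + epsilon_eng)
epsilon_true = ln(1 + 0.095) = 0.0907544
sigma_true * epsilon_true = 547.5 * 0.0907544 = 49.69 MPa


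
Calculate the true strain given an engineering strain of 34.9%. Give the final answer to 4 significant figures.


epsilon_true = ln(1 + epsilon_eng)
epsilon_true = ln(1 + 0.349)
epsilon_true = 0.2994


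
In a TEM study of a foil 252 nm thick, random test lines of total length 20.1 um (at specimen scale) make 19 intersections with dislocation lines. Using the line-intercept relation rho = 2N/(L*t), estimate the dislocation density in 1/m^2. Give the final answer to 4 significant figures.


rho = 2N / (L * t)
L = 20.1 um = 2.01e-05 m, t = 252 nm = 2.52e-07 m
rho = 2 * 19 / (2.01e-05 * 2.52e-07)
rho = 7.502e+12 1/m^2


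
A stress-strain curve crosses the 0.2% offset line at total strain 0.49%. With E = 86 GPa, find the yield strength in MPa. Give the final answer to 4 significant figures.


Offset strain = 0.002
Elastic strain at yield = total_strain - offset = 4.9e-03 - 0.002 = 2.9e-03
sigma_y = E * elastic_strain = 86000 * 2.9e-03
sigma_y = 249.4 MPa


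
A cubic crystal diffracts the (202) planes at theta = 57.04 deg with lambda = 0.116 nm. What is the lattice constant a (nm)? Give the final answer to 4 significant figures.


d = lambda / (2*sin(theta))
d = 0.116 / (2*sin(57.04 deg))
d = 0.0691257 nm
a = d * sqrt(h^2+k^2+l^2) = 0.0691257 * sqrt(8)
a = 0.1955 nm


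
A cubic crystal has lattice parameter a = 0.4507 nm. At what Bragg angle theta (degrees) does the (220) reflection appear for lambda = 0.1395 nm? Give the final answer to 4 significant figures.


d = a / sqrt(h^2+k^2+l^2)
d = 0.4507 / sqrt(8) = 0.159347 nm
lambda = 2*d*sin(theta)  =>  sin(theta) = lambda / (2*d)
sin(theta) = 0.1395 / (2 * 0.159347) = 0.437725
theta = 25.96 deg


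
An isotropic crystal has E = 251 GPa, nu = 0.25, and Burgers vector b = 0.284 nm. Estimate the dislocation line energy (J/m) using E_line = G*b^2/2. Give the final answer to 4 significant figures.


Step 1: G = E / (2*(1+nu))
G = 251 / (2*(1+0.25)) = 100.4 GPa = 1.004e+11 Pa
Step 2: E_line = G*b^2/2
b = 0.284 nm = 2.84e-10 m
E_line = 0.5 * 1.004e+11 * (2.84e-10)^2 = 4.049e-09 J/m


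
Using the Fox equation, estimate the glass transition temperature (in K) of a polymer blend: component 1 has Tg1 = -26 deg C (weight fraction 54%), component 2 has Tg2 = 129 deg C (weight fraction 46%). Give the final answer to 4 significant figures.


1/Tg = w1/Tg1 + w2/Tg2 (in Kelvin)
Tg1 = 247.15 K, Tg2 = 402.15 K
1/Tg = 0.54/247.15 + 0.46/402.15
Tg = 300.4 K


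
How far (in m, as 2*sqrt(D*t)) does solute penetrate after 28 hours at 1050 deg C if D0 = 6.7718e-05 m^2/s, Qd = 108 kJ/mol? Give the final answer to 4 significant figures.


Step 1: D = D0 * exp(-Qd/(R*T))
T = 1323.15 K
D = 6.7718e-05 * exp(-108e3 / (8.314 * 1323.15)) = 3.68962e-09 m^2/s
Step 2: L = 2*sqrt(D*t)
t = 28 h = 100800 s
L = 2*sqrt(3.68962e-09 * 100800) = 0.03857 m


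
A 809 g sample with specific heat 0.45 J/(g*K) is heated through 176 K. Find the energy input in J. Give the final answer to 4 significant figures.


Q = m * cp * dT
Q = 809 * 0.45 * 176
Q = 64070 J


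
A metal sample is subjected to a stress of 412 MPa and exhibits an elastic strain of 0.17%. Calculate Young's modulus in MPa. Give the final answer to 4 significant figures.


E = sigma / epsilon
epsilon = 0.17% = 1.7e-03
E = 412 / 1.7e-03
E = 242400 MPa


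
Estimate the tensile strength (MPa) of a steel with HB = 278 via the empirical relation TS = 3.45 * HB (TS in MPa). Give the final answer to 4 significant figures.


TS (MPa) = 3.45 * HB
TS = 3.45 * 278
TS = 959.1 MPa


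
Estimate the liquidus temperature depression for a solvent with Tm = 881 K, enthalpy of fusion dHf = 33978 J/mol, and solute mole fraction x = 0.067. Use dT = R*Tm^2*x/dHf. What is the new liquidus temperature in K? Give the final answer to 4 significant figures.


dT = R*Tm^2*x / dHf
dT = 8.314 * 881^2 * 0.067 / 33978
dT = 12.7244 K
T_new = 881 - 12.7244 = 868.3 K


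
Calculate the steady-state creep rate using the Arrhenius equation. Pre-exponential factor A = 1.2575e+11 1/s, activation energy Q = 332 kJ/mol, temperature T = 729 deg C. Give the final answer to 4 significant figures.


rate = A * exp(-Q / (R*T))
T = 729 + 273.15 = 1002.15 K
rate = 1.2575e+11 * exp(-332e3 / (8.314 * 1002.15))
rate = 6.226e-07 1/s


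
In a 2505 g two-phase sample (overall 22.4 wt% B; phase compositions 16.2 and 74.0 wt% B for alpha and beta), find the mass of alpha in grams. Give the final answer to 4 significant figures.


f_alpha = (C_beta - C0) / (C_beta - C_alpha)
f_alpha = (74.0 - 22.4) / (74.0 - 16.2) = 0.892734
m_alpha = f_alpha * m_total = 0.892734 * 2505 = 2236 g


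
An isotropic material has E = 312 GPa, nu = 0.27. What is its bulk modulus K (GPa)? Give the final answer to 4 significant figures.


K = E / (3*(1-2*nu))
K = 312 / (3*(1-2*0.27))
K = 226.1 GPa


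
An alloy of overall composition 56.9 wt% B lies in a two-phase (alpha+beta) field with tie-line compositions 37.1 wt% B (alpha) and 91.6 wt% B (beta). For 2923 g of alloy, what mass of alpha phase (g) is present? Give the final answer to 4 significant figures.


f_alpha = (C_beta - C0) / (C_beta - C_alpha)
f_alpha = (91.6 - 56.9) / (91.6 - 37.1) = 0.636697
m_alpha = f_alpha * m_total = 0.636697 * 2923 = 1861 g


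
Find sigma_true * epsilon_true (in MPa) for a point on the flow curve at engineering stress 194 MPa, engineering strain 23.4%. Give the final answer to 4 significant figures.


sigma_true = sigma_eng * (1 + epsilon_eng)
sigma_true = 194 * (1 + 0.234) = 239.396 MPa
epsilon_true = ln(1 + epsilon_eng)
epsilon_true = ln(1 + 0.234) = 0.210261
sigma_true * epsilon_true = 239.396 * 0.210261 = 50.34 MPa


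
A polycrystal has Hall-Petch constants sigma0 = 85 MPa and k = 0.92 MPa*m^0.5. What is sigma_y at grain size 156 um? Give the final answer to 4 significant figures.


sigma_y = sigma0 + k / sqrt(d)
d = 156 um = 1.56e-04 m
sigma_y = 85 + 0.92 / sqrt(1.56e-04)
sigma_y = 158.7 MPa


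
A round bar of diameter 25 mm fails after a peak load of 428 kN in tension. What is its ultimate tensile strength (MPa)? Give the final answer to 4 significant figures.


A0 = pi*(d/2)^2 = pi*(25/2)^2 = 490.874 mm^2
UTS = F_max / A0 = 428*1000 / 490.874
UTS = 871.9 MPa


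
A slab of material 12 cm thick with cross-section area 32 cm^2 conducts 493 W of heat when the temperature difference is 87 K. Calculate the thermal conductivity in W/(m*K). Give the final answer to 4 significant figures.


k = Q*L / (A*dT)
L = 0.12 m, A = 3.2e-03 m^2
k = 493 * 0.12 / (3.2e-03 * 87)
k = 212.5 W/(m*K)


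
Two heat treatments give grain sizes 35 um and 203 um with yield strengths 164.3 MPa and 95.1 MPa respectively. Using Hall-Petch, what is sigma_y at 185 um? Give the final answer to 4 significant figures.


sigma_y = sigma0 + k / sqrt(d)
1/sqrt(d1) = 1/sqrt(3.5e-05) = 169.031;  1/sqrt(d2) = 70.1862
k = (sigma1 - sigma2) / (1/sqrt(d1) - 1/sqrt(d2)) = (164.3 - 95.1) / (169.031 - 70.1862) = 0.700089 MPa*m^0.5
sigma0 = sigma1 - k/sqrt(d1) = 164.3 - 0.700089*169.031 = 45.9634 MPa
sigma_y(d3) = 45.9634 + 0.700089 / sqrt(1.85e-04) = 97.43 MPa


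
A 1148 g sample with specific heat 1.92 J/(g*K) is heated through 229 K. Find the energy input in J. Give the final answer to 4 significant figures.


Q = m * cp * dT
Q = 1148 * 1.92 * 229
Q = 504800 J


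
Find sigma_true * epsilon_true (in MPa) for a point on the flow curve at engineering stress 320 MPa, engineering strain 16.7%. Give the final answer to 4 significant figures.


sigma_true = sigma_eng * (1 + epsilon_eng)
sigma_true = 320 * (1 + 0.167) = 373.44 MPa
epsilon_true = ln(1 + epsilon_eng)
epsilon_true = ln(1 + 0.167) = 0.154436
sigma_true * epsilon_true = 373.44 * 0.154436 = 57.67 MPa


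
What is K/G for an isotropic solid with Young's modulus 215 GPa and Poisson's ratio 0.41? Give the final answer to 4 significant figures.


G = E / (2*(1+nu))
G = 215 / (2*(1+0.41)) = 76.2411 GPa
K = E / (3*(1-2*nu))
K = 215 / (3*(1-2*0.41)) = 398.148 GPa
K/G = 398.148 / 76.2411 = 5.222


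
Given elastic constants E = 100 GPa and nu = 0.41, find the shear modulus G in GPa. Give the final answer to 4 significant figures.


G = E / (2*(1+nu))
G = 100 / (2*(1+0.41))
G = 35.46 GPa


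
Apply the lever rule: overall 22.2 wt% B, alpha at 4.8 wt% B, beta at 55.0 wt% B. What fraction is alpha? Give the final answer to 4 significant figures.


f_alpha = (C_beta - C0) / (C_beta - C_alpha)
f_alpha = (55.0 - 22.2) / (55.0 - 4.8)
f_alpha = 0.6534


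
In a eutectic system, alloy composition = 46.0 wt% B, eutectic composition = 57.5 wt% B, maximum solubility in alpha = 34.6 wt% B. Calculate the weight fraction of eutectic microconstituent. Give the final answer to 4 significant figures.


f_primary = (C_e - C0) / (C_e - C_alpha_max)
f_primary = (57.5 - 46.0) / (57.5 - 34.6)
f_primary = 0.502183
f_eutectic = 1 - 0.502183 = 0.4978


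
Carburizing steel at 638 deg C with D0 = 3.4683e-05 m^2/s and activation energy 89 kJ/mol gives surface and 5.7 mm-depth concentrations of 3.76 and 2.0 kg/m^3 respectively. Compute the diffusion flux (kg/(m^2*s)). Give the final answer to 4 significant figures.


Step 1: D = D0 * exp(-Qd/(R*T))
T = 638 + 273.15 = 911.15 K
D = 3.4683e-05 * exp(-89e3 / (8.314 * 911.15)) = 2.73979e-10 m^2/s
Step 2: J = D * (C1 - C2) / dx
J = 2.73979e-10 * (3.76 - 2.0) / 5.7e-03
J = 8.46e-08 kg/(m^2*s)


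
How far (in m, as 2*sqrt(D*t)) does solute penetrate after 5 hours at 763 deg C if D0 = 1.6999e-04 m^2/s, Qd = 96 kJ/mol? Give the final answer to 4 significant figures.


Step 1: D = D0 * exp(-Qd/(R*T))
T = 1036.15 K
D = 1.6999e-04 * exp(-96e3 / (8.314 * 1036.15)) = 2.45852e-09 m^2/s
Step 2: L = 2*sqrt(D*t)
t = 5 h = 18000 s
L = 2*sqrt(2.45852e-09 * 18000) = 0.0133 m


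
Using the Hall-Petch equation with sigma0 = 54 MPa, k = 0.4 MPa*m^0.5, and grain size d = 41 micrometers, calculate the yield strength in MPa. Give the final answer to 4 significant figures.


sigma_y = sigma0 + k / sqrt(d)
d = 41 um = 4.1e-05 m
sigma_y = 54 + 0.4 / sqrt(4.1e-05)
sigma_y = 116.5 MPa


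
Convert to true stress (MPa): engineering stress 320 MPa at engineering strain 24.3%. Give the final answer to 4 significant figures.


sigma_true = sigma_eng * (1 + epsilon_eng)
sigma_true = 320 * (1 + 0.243)
sigma_true = 397.8 MPa


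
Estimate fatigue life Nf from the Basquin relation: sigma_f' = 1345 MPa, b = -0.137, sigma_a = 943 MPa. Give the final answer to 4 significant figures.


sigma_a = sigma_f' * (2*Nf)^b
2*Nf = (sigma_a / sigma_f')^(1/b)
2*Nf = (943 / 1345)^(1/-0.137)
2*Nf = 13.3544
Nf = 6.677 cycles


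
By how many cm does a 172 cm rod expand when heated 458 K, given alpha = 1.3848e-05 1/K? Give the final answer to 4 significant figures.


dL = L0 * alpha * dT
dL = 172 * 1.3848e-05 * 458
dL = 1.091 cm


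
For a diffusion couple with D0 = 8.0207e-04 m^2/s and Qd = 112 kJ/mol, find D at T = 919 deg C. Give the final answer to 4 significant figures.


D = D0 * exp(-Qd / (R*T))
T = 1192.15 K
D = 8.0207e-04 * exp(-112e3 / (8.314 * 1192.15))
D = 9.924e-09 m^2/s


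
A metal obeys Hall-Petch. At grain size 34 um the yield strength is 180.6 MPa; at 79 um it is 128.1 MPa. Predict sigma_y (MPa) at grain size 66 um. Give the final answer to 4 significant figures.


sigma_y = sigma0 + k / sqrt(d)
1/sqrt(d1) = 1/sqrt(3.4e-05) = 171.499;  1/sqrt(d2) = 112.509
k = (sigma1 - sigma2) / (1/sqrt(d1) - 1/sqrt(d2)) = (180.6 - 128.1) / (171.499 - 112.509) = 0.889984 MPa*m^0.5
sigma0 = sigma1 - k/sqrt(d1) = 180.6 - 0.889984*171.499 = 27.9689 MPa
sigma_y(d3) = 27.9689 + 0.889984 / sqrt(6.6e-05) = 137.5 MPa


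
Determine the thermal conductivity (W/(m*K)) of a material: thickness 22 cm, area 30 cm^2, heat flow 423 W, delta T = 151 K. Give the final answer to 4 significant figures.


k = Q*L / (A*dT)
L = 0.22 m, A = 3e-03 m^2
k = 423 * 0.22 / (3e-03 * 151)
k = 205.4 W/(m*K)


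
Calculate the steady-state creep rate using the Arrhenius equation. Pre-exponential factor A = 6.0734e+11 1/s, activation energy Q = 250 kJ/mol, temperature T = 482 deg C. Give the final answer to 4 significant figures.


rate = A * exp(-Q / (R*T))
T = 482 + 273.15 = 755.15 K
rate = 6.0734e+11 * exp(-250e3 / (8.314 * 755.15))
rate = 3.09e-06 1/s


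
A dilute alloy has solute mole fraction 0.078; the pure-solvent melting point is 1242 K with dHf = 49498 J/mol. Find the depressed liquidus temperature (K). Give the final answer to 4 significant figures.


dT = R*Tm^2*x / dHf
dT = 8.314 * 1242^2 * 0.078 / 49498
dT = 20.2097 K
T_new = 1242 - 20.2097 = 1222 K


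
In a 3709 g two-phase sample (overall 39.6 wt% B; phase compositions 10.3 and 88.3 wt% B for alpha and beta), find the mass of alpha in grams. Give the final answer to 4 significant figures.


f_alpha = (C_beta - C0) / (C_beta - C_alpha)
f_alpha = (88.3 - 39.6) / (88.3 - 10.3) = 0.624359
m_alpha = f_alpha * m_total = 0.624359 * 3709 = 2316 g


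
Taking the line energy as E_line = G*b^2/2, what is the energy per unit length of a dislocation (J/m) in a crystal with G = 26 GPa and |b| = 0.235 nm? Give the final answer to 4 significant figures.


E = G*b^2/2
b = 0.235 nm = 2.35e-10 m
G = 26 GPa = 2.6e+10 Pa
E = 0.5 * 2.6e+10 * (2.35e-10)^2
E = 7.179e-10 J/m


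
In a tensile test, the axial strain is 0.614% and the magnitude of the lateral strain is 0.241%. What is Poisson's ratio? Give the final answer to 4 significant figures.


nu = -epsilon_lat / epsilon_axial
Lateral strain is contraction (negative), so using magnitudes:
nu = 0.241 / 0.614
nu = 0.3925


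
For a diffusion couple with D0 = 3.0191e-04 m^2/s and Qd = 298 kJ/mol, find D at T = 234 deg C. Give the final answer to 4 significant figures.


D = D0 * exp(-Qd / (R*T))
T = 507.15 K
D = 3.0191e-04 * exp(-298e3 / (8.314 * 507.15))
D = 6.107e-35 m^2/s


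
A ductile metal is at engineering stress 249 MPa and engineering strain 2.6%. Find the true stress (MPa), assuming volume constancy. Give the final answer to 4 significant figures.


sigma_true = sigma_eng * (1 + epsilon_eng)
sigma_true = 249 * (1 + 0.026)
sigma_true = 255.5 MPa


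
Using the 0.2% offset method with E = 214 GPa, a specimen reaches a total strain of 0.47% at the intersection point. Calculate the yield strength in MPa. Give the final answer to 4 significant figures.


Offset strain = 0.002
Elastic strain at yield = total_strain - offset = 4.7e-03 - 0.002 = 2.7e-03
sigma_y = E * elastic_strain = 214000 * 2.7e-03
sigma_y = 577.8 MPa


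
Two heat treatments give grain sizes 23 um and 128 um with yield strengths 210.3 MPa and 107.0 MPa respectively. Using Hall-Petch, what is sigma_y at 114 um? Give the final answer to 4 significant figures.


sigma_y = sigma0 + k / sqrt(d)
1/sqrt(d1) = 1/sqrt(2.3e-05) = 208.514;  1/sqrt(d2) = 88.3883
k = (sigma1 - sigma2) / (1/sqrt(d1) - 1/sqrt(d2)) = (210.3 - 107.0) / (208.514 - 88.3883) = 0.85993 MPa*m^0.5
sigma0 = sigma1 - k/sqrt(d1) = 210.3 - 0.85993*208.514 = 30.9922 MPa
sigma_y(d3) = 30.9922 + 0.85993 / sqrt(1.14e-04) = 111.5 MPa


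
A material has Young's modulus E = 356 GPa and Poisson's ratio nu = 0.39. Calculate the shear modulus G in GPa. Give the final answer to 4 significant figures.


G = E / (2*(1+nu))
G = 356 / (2*(1+0.39))
G = 128.1 GPa


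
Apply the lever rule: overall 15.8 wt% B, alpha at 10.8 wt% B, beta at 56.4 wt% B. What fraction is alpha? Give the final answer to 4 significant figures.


f_alpha = (C_beta - C0) / (C_beta - C_alpha)
f_alpha = (56.4 - 15.8) / (56.4 - 10.8)
f_alpha = 0.8904


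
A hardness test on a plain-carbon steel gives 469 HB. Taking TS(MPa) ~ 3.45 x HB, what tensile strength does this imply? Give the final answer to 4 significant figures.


TS (MPa) = 3.45 * HB
TS = 3.45 * 469
TS = 1618 MPa


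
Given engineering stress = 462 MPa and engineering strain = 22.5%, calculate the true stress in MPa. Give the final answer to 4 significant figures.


sigma_true = sigma_eng * (1 + epsilon_eng)
sigma_true = 462 * (1 + 0.225)
sigma_true = 566 MPa


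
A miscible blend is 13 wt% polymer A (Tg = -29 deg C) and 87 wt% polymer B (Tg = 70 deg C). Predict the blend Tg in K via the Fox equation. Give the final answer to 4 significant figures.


1/Tg = w1/Tg1 + w2/Tg2 (in Kelvin)
Tg1 = 244.15 K, Tg2 = 343.15 K
1/Tg = 0.13/244.15 + 0.87/343.15
Tg = 326 K


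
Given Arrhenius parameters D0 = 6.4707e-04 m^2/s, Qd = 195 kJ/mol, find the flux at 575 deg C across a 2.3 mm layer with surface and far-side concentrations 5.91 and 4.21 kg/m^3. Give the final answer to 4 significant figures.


Step 1: D = D0 * exp(-Qd/(R*T))
T = 575 + 273.15 = 848.15 K
D = 6.4707e-04 * exp(-195e3 / (8.314 * 848.15)) = 6.32614e-16 m^2/s
Step 2: J = D * (C1 - C2) / dx
J = 6.32614e-16 * (5.91 - 4.21) / 2.3e-03
J = 4.676e-13 kg/(m^2*s)


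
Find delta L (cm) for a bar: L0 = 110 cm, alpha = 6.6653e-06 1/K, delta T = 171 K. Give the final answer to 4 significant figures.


dL = L0 * alpha * dT
dL = 110 * 6.6653e-06 * 171
dL = 0.1254 cm


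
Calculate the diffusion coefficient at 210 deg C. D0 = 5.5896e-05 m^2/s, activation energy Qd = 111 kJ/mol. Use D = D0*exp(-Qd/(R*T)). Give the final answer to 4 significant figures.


D = D0 * exp(-Qd / (R*T))
T = 483.15 K
D = 5.5896e-05 * exp(-111e3 / (8.314 * 483.15))
D = 5.578e-17 m^2/s


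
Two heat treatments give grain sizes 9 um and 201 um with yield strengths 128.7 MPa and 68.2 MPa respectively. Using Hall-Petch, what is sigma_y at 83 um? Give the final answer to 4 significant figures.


sigma_y = sigma0 + k / sqrt(d)
1/sqrt(d1) = 1/sqrt(9e-06) = 333.333;  1/sqrt(d2) = 70.5346
k = (sigma1 - sigma2) / (1/sqrt(d1) - 1/sqrt(d2)) = (128.7 - 68.2) / (333.333 - 70.5346) = 0.230214 MPa*m^0.5
sigma0 = sigma1 - k/sqrt(d1) = 128.7 - 0.230214*333.333 = 51.9619 MPa
sigma_y(d3) = 51.9619 + 0.230214 / sqrt(8.3e-05) = 77.23 MPa


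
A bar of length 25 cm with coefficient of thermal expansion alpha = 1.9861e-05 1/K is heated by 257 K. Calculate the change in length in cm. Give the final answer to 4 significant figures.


dL = L0 * alpha * dT
dL = 25 * 1.9861e-05 * 257
dL = 0.1276 cm


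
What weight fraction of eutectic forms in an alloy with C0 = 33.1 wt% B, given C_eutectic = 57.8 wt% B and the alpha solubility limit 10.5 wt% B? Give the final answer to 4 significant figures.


f_primary = (C_e - C0) / (C_e - C_alpha_max)
f_primary = (57.8 - 33.1) / (57.8 - 10.5)
f_primary = 0.522199
f_eutectic = 1 - 0.522199 = 0.4778


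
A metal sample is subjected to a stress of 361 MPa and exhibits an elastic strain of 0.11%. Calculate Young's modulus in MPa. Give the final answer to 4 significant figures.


E = sigma / epsilon
epsilon = 0.11% = 1.1e-03
E = 361 / 1.1e-03
E = 328200 MPa


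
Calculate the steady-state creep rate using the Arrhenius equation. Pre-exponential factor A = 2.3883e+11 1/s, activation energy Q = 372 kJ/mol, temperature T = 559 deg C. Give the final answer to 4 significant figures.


rate = A * exp(-Q / (R*T))
T = 559 + 273.15 = 832.15 K
rate = 2.3883e+11 * exp(-372e3 / (8.314 * 832.15))
rate = 1.063e-12 1/s


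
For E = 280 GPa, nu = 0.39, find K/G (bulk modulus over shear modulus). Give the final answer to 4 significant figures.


G = E / (2*(1+nu))
G = 280 / (2*(1+0.39)) = 100.719 GPa
K = E / (3*(1-2*nu))
K = 280 / (3*(1-2*0.39)) = 424.242 GPa
K/G = 424.242 / 100.719 = 4.212


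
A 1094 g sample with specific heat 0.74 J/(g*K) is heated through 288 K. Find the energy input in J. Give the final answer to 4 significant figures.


Q = m * cp * dT
Q = 1094 * 0.74 * 288
Q = 233200 J


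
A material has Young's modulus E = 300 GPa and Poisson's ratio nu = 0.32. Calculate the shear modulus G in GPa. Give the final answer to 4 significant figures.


G = E / (2*(1+nu))
G = 300 / (2*(1+0.32))
G = 113.6 GPa


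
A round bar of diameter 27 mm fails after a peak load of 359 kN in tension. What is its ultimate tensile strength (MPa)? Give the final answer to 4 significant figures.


A0 = pi*(d/2)^2 = pi*(27/2)^2 = 572.555 mm^2
UTS = F_max / A0 = 359*1000 / 572.555
UTS = 627 MPa


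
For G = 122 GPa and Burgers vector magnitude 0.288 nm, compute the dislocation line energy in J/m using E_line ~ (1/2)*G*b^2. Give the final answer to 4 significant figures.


E = G*b^2/2
b = 0.288 nm = 2.88e-10 m
G = 122 GPa = 1.22e+11 Pa
E = 0.5 * 1.22e+11 * (2.88e-10)^2
E = 5.06e-09 J/m


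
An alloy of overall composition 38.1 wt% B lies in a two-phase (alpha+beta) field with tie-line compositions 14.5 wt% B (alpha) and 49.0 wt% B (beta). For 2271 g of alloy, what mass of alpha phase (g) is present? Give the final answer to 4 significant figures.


f_alpha = (C_beta - C0) / (C_beta - C_alpha)
f_alpha = (49.0 - 38.1) / (49.0 - 14.5) = 0.315942
m_alpha = f_alpha * m_total = 0.315942 * 2271 = 717.5 g


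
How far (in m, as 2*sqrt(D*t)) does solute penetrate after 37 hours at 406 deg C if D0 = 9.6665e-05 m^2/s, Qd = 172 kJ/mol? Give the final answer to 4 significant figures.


Step 1: D = D0 * exp(-Qd/(R*T))
T = 679.15 K
D = 9.6665e-05 * exp(-172e3 / (8.314 * 679.15)) = 5.70117e-18 m^2/s
Step 2: L = 2*sqrt(D*t)
t = 37 h = 133200 s
L = 2*sqrt(5.70117e-18 * 133200) = 1.743e-06 m


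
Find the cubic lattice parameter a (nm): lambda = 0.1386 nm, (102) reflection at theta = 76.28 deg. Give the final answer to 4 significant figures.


d = lambda / (2*sin(theta))
d = 0.1386 / (2*sin(76.28 deg))
d = 0.0713355 nm
a = d * sqrt(h^2+k^2+l^2) = 0.0713355 * sqrt(5)
a = 0.1595 nm


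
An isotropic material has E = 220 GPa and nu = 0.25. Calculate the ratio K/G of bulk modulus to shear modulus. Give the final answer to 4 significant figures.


G = E / (2*(1+nu))
G = 220 / (2*(1+0.25)) = 88 GPa
K = E / (3*(1-2*nu))
K = 220 / (3*(1-2*0.25)) = 146.667 GPa
K/G = 146.667 / 88 = 1.667


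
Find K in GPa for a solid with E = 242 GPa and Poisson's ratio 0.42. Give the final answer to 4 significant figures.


K = E / (3*(1-2*nu))
K = 242 / (3*(1-2*0.42))
K = 504.2 GPa
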